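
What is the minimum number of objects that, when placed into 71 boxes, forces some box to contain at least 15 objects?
n = (15 − 1)·71 + 1 = 995

By the generalised pigeonhole principle, to guarantee some box contains ≥ r objects we need more than (r − 1) · k objects total. Threshold: n = (r − 1) · k + 1. With r = 15 and k = 71: n = 14 · 71 + 1 = 994 + 1 = 995. For n = 994 = 14 · 71, we can put exactly 14 objects in every box, avoiding 15 in any single one — so 995 is tight.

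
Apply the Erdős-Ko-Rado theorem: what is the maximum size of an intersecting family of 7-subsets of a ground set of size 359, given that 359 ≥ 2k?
max |F| = C(358, 6) = 2803335422713

The Erdős-Ko-Rado theorem states: for n ≥ 2k, an intersecting family of k-subsets of an n-element set has size at most C(n − 1, k − 1), with equality for 'star' families {A ⊆ [n] : |A| = k, i ∈ A} (fix an element i). For n = 359, k = 7: C(358, 6) = 2803335422713.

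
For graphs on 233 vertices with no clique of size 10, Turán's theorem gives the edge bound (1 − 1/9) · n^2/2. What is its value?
Turán density bound = (8/9) · 233^2/2 = 217156/9 ≈ 24128.4444

Turán's theorem: ex(n, K_{r+1}) is achieved by the complete r-partite Turán graph T(n, r) with parts as balanced as possible, and is at most (1 − 1/r) · n^2/2. For r = 9, n = 233: the density bound is (8/9) · 54289/2 = 217156/9 ≈ 24128.4444. The integer-valued extremum is e(T(233, 9)) = 24128, which is strictly less than the density bound 217156/9 since 9 ∤ 233 (the parts of T(233, 9) cannot all be equal).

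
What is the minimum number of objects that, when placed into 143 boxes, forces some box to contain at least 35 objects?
n = (35 − 1)·143 + 1 = 4863

By the generalised pigeonhole principle, to guarantee some box contains ≥ r objects we need more than (r − 1) · k objects total. Threshold: n = (r − 1) · k + 1. With r = 35 and k = 143: n = 34 · 143 + 1 = 4862 + 1 = 4863. For n = 4862 = 34 · 143, we can put exactly 34 objects in every box, avoiding 35 in any single one — so 4863 is tight.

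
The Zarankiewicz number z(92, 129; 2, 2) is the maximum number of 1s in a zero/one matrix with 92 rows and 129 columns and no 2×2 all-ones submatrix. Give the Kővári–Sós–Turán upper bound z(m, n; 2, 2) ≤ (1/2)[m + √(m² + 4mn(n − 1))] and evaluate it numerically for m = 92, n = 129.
z(92, 129; 2, 2) ≤ (1/2)[92 + √(92² + 4·92·129·128)] = (1/2)[92 + √6084880] = 1279.3775

Kővári–Sós–Turán: let r_1, ..., r_92 be the row sums and z = Σ r_i the total number of 1s. Each pair of columns can share at most one row with both entries 1 (else a 2×2 all-ones block appears), so Σ_i C(r_i, 2) ≤ C(129, 2) = 8256. By convexity Σ_i C(r_i, 2) ≥ 92·C(z/92, 2) = z(z − 92)/(2·92), giving z² − 92z − 92·129·128 ≤ 0 and hence z ≤ (1/2)[92 + √(8464 + 4·1519104)] = (1/2)[92 + √6084880] ≈ (1/2)(92 + 2466.755) = 1279.3775.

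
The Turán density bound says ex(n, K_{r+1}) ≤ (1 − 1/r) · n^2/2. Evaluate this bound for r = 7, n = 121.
Turán density bound = (6/7) · 121^2/2 = 43923/7 ≈ 6274.7143

Turán's theorem: ex(n, K_{r+1}) is achieved by the complete r-partite Turán graph T(n, r) with parts as balanced as possible, and is at most (1 − 1/r) · n^2/2. For r = 7, n = 121: the density bound is (6/7) · 14641/2 = 43923/7 ≈ 6274.7143. The integer-valued extremum is e(T(121, 7)) = 6274, which is strictly less than the density bound 43923/7 since 7 ∤ 121 (the parts of T(121, 7) cannot all be equal).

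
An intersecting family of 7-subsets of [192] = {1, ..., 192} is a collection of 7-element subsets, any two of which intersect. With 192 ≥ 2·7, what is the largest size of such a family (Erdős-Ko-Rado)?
max |F| = C(191, 6) = 62291483793

Erdős-Ko-Rado (1961): when n ≥ 2k, max |F| = C(n−1, k−1). The bound is attained by the star {A : i ∈ A} for any fixed i ∈ [n]. Here C(192−1, 7−1) = C(191, 6) = 62291483793.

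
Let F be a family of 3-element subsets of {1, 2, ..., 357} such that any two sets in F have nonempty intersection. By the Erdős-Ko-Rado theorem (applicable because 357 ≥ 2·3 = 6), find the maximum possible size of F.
max |F| = C(356, 2) = 63190

Erdős-Ko-Rado (1961): when n ≥ 2k, max |F| = C(n−1, k−1). The bound is attained by the star {A : i ∈ A} for any fixed i ∈ [n]. Here C(357−1, 3−1) = C(356, 2) = 63190.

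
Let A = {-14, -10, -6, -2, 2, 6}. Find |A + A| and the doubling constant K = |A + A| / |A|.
K = |A + A| / |A| = 11/6

Enumerate A + A = {a + b : a, b ∈ A}. With |A| = 6, there are |A|^2 = 36 ordered sum pairs; collecting distinct values, A + A = {-28, -24, -20, -16, -12, -8, -4, 0, 4, 8, 12}, so |A + A| = 11. Thus K = 11/6. Here |A + A| = 2|A| − 1 = 11, the minimum possible — so K = 11/6 is minimal, which holds iff A is an arithmetic progression.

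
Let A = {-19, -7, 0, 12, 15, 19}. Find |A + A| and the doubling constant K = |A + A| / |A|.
K = |A + A| / |A| = 18/6 = 3

Enumerate A + A = {a + b : a, b ∈ A}. With |A| = 6, there are |A|^2 = 36 ordered sum pairs; collecting distinct values, A + A = {-38, -26, -19, -14, -7, -4, 0, 5, 8, 12, 15, 19, 24, 27, 30, 31, 34, 38}, so |A + A| = 18. Thus K = 18/6 = 3. For comparison, the minimum possible |A + A| over all 6-element sets is 2·6 − 1 = 11 (so min K = 11/6), attained only by arithmetic progressions.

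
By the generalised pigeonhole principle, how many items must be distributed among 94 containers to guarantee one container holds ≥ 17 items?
n = (17 − 1)·94 + 1 = 1505

By the generalised pigeonhole principle, to guarantee some box contains ≥ r objects we need more than (r − 1) · k objects total. Threshold: n = (r − 1) · k + 1. With r = 17 and k = 94: n = 16 · 94 + 1 = 1504 + 1 = 1505. For n = 1504 = 16 · 94, we can put exactly 16 objects in every box, avoiding 17 in any single one — so 1505 is tight.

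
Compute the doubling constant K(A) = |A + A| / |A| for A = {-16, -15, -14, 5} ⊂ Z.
K = |A + A| / |A| = 9/4

Enumerate A + A = {a + b : a, b ∈ A}. With |A| = 4, there are |A|^2 = 16 ordered sum pairs; collecting distinct values, A + A = {-32, -31, -30, -29, -28, -11, -10, -9, 10}, so |A + A| = 9. Thus K = 9/4. For comparison, the minimum possible |A + A| over all 4-element sets is 2·4 − 1 = 7 (so min K = 7/4), attained only by arithmetic progressions.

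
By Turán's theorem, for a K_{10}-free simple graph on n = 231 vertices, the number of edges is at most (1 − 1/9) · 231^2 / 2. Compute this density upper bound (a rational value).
Turán density bound = (8/9) · 231^2/2 = 23716

Turán's theorem: ex(n, K_{r+1}) is achieved by the complete r-partite Turán graph T(n, r) with parts as balanced as possible, and is at most (1 − 1/r) · n^2/2. For r = 9, n = 231: the density bound is (8/9) · 53361/2 = 23716. The integer-valued extremum is e(T(231, 9)) = 23715, which is strictly less than the density bound 23716 since 9 ∤ 231 (the parts of T(231, 9) cannot all be equal).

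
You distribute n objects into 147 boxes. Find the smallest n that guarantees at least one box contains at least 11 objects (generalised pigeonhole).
n = (11 − 1)·147 + 1 = 1471

By the generalised pigeonhole principle, to guarantee some box contains ≥ r objects we need more than (r − 1) · k objects total. Threshold: n = (r − 1) · k + 1. With r = 11 and k = 147: n = 10 · 147 + 1 = 1470 + 1 = 1471. For n = 1470 = 10 · 147, we can put exactly 10 objects in every box, avoiding 11 in any single one — so 1471 is tight.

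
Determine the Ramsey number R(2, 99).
R(2, 99) = 99

R(2, k) = k for all k ≥ 2: in a 2-colouring of K_k, either some edge is red (a red K_2) or all edges are blue (a blue K_k). And K_{98} coloured all-blue has no blue K_99, so R(2, 99) > 98. Hence R(2, 99) = 99.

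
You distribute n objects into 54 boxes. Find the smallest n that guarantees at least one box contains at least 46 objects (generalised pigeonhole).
n = (46 − 1)·54 + 1 = 2431

By the generalised pigeonhole principle, to guarantee some box contains ≥ r objects we need more than (r − 1) · k objects total. Threshold: n = (r − 1) · k + 1. With r = 46 and k = 54: n = 45 · 54 + 1 = 2430 + 1 = 2431. For n = 2430 = 45 · 54, we can put exactly 45 objects in every box, avoiding 46 in any single one — so 2431 is tight.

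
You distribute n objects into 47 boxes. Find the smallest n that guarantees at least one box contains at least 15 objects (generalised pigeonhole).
n = (15 − 1)·47 + 1 = 659

By the generalised pigeonhole principle, to guarantee some box contains ≥ r objects we need more than (r − 1) · k objects total. Threshold: n = (r − 1) · k + 1. With r = 15 and k = 47: n = 14 · 47 + 1 = 658 + 1 = 659. For n = 658 = 14 · 47, we can put exactly 14 objects in every box, avoiding 15 in any single one — so 659 is tight.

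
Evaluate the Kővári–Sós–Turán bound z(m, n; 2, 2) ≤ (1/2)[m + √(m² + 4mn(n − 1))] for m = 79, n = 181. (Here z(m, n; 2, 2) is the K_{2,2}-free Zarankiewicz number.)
z(79, 181; 2, 2) ≤ (1/2)[79 + √(79² + 4·79·181·180)] = (1/2)[79 + √10301521] = 1644.2991

Kővári–Sós–Turán: let r_1, ..., r_79 be the row sums and z = Σ r_i the total number of 1s. Each pair of columns can share at most one row with both entries 1 (else a 2×2 all-ones block appears), so Σ_i C(r_i, 2) ≤ C(181, 2) = 16290. By convexity Σ_i C(r_i, 2) ≥ 79·C(z/79, 2) = z(z − 79)/(2·79), giving z² − 79z − 79·181·180 ≤ 0 and hence z ≤ (1/2)[79 + √(6241 + 4·2573820)] = (1/2)[79 + √10301521] ≈ (1/2)(79 + 3209.5983) = 1644.2991.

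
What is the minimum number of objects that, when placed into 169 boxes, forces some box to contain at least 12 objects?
n = (12 − 1)·169 + 1 = 1860

By the generalised pigeonhole principle, to guarantee some box contains ≥ r objects we need more than (r − 1) · k objects total. Threshold: n = (r − 1) · k + 1. With r = 12 and k = 169: n = 11 · 169 + 1 = 1859 + 1 = 1860. For n = 1859 = 11 · 169, we can put exactly 11 objects in every box, avoiding 12 in any single one — so 1860 is tight.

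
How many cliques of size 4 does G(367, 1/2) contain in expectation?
E[# K_4] = C(367, 4) · (1/2)^C(4, 2) = 743584205 / 2^6 = 11618503.203125

For each 4-subset S of vertices (there are C(367, 4) = 743584205 such S), let X_S = 1 if S induces a K_4 (all C(4, 2) = 6 edges present). Then P(X_S = 1) = (1/2)^6 = 1/64. By linearity of expectation, E[# K_4] = C(367, 4) · (1/2)^6 = 743584205 / 64 = 11618503.203125.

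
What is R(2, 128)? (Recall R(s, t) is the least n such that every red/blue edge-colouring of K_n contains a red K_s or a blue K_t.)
R(2, 128) = 128

R(2, k) = k for all k ≥ 2: in a 2-colouring of K_k, either some edge is red (a red K_2) or all edges are blue (a blue K_k). And K_{127} coloured all-blue has no blue K_128, so R(2, 128) > 127. Hence R(2, 128) = 128.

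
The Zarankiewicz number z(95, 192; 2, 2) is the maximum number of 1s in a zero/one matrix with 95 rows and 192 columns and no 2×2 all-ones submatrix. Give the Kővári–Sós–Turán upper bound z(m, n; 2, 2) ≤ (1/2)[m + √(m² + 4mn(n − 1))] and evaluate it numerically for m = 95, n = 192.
z(95, 192; 2, 2) ≤ (1/2)[95 + √(95² + 4·95·192·191)] = (1/2)[95 + √13944385] = 1914.6091

Kővári–Sós–Turán: let r_1, ..., r_95 be the row sums and z = Σ r_i the total number of 1s. Each pair of columns can share at most one row with both entries 1 (else a 2×2 all-ones block appears), so Σ_i C(r_i, 2) ≤ C(192, 2) = 18336. By convexity Σ_i C(r_i, 2) ≥ 95·C(z/95, 2) = z(z − 95)/(2·95), giving z² − 95z − 95·192·191 ≤ 0 and hence z ≤ (1/2)[95 + √(9025 + 4·3483840)] = (1/2)[95 + √13944385] ≈ (1/2)(95 + 3734.2181) = 1914.6091.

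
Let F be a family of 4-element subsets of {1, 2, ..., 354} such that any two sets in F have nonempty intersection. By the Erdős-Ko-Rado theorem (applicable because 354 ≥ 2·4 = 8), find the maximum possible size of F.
max |F| = C(353, 3) = 7268976

The Erdős-Ko-Rado theorem states: for n ≥ 2k, an intersecting family of k-subsets of an n-element set has size at most C(n − 1, k − 1), with equality for 'star' families {A ⊆ [n] : |A| = k, i ∈ A} (fix an element i). For n = 354, k = 4: C(353, 3) = 7268976.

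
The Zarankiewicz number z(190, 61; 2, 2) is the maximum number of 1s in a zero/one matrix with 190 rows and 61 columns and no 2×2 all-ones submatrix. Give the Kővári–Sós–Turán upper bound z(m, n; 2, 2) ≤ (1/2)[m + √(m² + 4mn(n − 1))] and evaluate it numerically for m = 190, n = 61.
z(190, 61; 2, 2) ≤ (1/2)[190 + √(190² + 4·190·61·60)] = (1/2)[190 + √2817700] = 934.3003

Kővári–Sós–Turán: let r_1, ..., r_190 be the row sums and z = Σ r_i the total number of 1s. Each pair of columns can share at most one row with both entries 1 (else a 2×2 all-ones block appears), so Σ_i C(r_i, 2) ≤ C(61, 2) = 1830. By convexity Σ_i C(r_i, 2) ≥ 190·C(z/190, 2) = z(z − 190)/(2·190), giving z² − 190z − 190·61·60 ≤ 0 and hence z ≤ (1/2)[190 + √(36100 + 4·695400)] = (1/2)[190 + √2817700] ≈ (1/2)(190 + 1678.6006) = 934.3003.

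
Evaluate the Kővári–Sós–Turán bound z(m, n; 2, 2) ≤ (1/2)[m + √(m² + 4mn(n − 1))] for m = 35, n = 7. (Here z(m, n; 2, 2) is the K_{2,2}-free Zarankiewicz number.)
z(35, 7; 2, 2) ≤ (1/2)[35 + √(35² + 4·35·7·6)] = (1/2)[35 + √7105] = 59.6456

Kővári–Sós–Turán: let r_1, ..., r_35 be the row sums and z = Σ r_i the total number of 1s. Each pair of columns can share at most one row with both entries 1 (else a 2×2 all-ones block appears), so Σ_i C(r_i, 2) ≤ C(7, 2) = 21. By convexity Σ_i C(r_i, 2) ≥ 35·C(z/35, 2) = z(z − 35)/(2·35), giving z² − 35z − 35·7·6 ≤ 0 and hence z ≤ (1/2)[35 + √(1225 + 4·1470)] = (1/2)[35 + √7105] ≈ (1/2)(35 + 84.2912) = 59.6456.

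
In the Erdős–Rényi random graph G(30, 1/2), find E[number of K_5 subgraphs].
E[# K_5] = C(30, 5) · (1/2)^C(5, 2) = 142506 / 2^10 = 71253/512 ≈ 139.166016

For each 5-subset S of vertices (there are C(30, 5) = 142506 such S), let X_S = 1 if S induces a K_5 (all C(5, 2) = 10 edges present). Then P(X_S = 1) = (1/2)^10 = 1/1024. By linearity of expectation, E[# K_5] = C(30, 5) · (1/2)^10 = 142506 / 1024 = 71253/512 ≈ 139.166016.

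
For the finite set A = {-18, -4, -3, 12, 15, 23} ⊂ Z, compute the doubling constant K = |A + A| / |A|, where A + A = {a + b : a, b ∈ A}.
K = |A + A| / |A| = 20/6 = 10/3

Enumerate A + A = {a + b : a, b ∈ A}. With |A| = 6, there are |A|^2 = 36 ordered sum pairs; collecting distinct values, A + A = {-36, -22, -21, -8, -7, -6, -3, 5, 8, 9, 11, 12, 19, 20, 24, 27, 30, 35, 38, 46}, so |A + A| = 20. Thus K = 20/6 = 10/3. For comparison, the minimum possible |A + A| over all 6-element sets is 2·6 − 1 = 11 (so min K = 11/6), attained only by arithmetic progressions.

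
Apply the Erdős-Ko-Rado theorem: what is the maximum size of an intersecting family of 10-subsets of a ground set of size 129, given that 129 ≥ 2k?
max |F| = C(128, 9) = 19062702032000

The Erdős-Ko-Rado theorem states: for n ≥ 2k, an intersecting family of k-subsets of an n-element set has size at most C(n − 1, k − 1), with equality for 'star' families {A ⊆ [n] : |A| = k, i ∈ A} (fix an element i). For n = 129, k = 10: C(128, 9) = 19062702032000.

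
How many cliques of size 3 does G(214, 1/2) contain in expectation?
E[# K_3] = C(214, 3) · (1/2)^C(3, 2) = 1610564 / 2^3 = 402641/2 = 201320.5

For each 3-subset S of vertices (there are C(214, 3) = 1610564 such S), let X_S = 1 if S induces a K_3 (all C(3, 2) = 3 edges present). Then P(X_S = 1) = (1/2)^3 = 1/8. By linearity of expectation, E[# K_3] = C(214, 3) · (1/2)^3 = 1610564 / 8 = 402641/2 = 201320.5.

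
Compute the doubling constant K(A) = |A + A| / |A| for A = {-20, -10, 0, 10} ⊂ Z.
K = |A + A| / |A| = 7/4

Enumerate A + A = {a + b : a, b ∈ A}. With |A| = 4, there are |A|^2 = 16 ordered sum pairs; collecting distinct values, A + A = {-40, -30, -20, -10, 0, 10, 20}, so |A + A| = 7. Thus K = 7/4. Here |A + A| = 2|A| − 1 = 7, the minimum possible — so K = 7/4 is minimal, which holds iff A is an arithmetic progression.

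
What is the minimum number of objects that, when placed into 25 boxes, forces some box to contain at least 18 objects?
n = (18 − 1)·25 + 1 = 426

By the generalised pigeonhole principle, to guarantee some box contains ≥ r objects we need more than (r − 1) · k objects total. Threshold: n = (r − 1) · k + 1. With r = 18 and k = 25: n = 17 · 25 + 1 = 425 + 1 = 426. For n = 425 = 17 · 25, we can put exactly 17 objects in every box, avoiding 18 in any single one — so 426 is tight.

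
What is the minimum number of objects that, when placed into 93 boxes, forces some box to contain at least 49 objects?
n = (49 − 1)·93 + 1 = 4465

By the generalised pigeonhole principle, to guarantee some box contains ≥ r objects we need more than (r − 1) · k objects total. Threshold: n = (r − 1) · k + 1. With r = 49 and k = 93: n = 48 · 93 + 1 = 4464 + 1 = 4465. For n = 4464 = 48 · 93, we can put exactly 48 objects in every box, avoiding 49 in any single one — so 4465 is tight.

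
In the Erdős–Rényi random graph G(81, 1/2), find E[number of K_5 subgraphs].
E[# K_5] = C(81, 5) · (1/2)^C(5, 2) = 25621596 / 2^10 = 6405399/256 ≈ 25021.089844

For each 5-subset S of vertices (there are C(81, 5) = 25621596 such S), let X_S = 1 if S induces a K_5 (all C(5, 2) = 10 edges present). Then P(X_S = 1) = (1/2)^10 = 1/1024. By linearity of expectation, E[# K_5] = C(81, 5) · (1/2)^10 = 25621596 / 1024 = 6405399/256 ≈ 25021.089844.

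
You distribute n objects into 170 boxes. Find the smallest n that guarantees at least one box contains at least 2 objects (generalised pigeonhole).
n = (2 − 1)·170 + 1 = 171

By the generalised pigeonhole principle, to guarantee some box contains ≥ r objects we need more than (r − 1) · k objects total. Threshold: n = (r − 1) · k + 1. With r = 2 and k = 170: n = 1 · 170 + 1 = 170 + 1 = 171. For n = 170 = 1 · 170, we can put exactly 1 objects in every box, avoiding 2 in any single one — so 171 is tight.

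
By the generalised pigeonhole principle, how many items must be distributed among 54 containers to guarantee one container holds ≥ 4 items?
n = (4 − 1)·54 + 1 = 163

By the generalised pigeonhole principle, to guarantee some box contains ≥ r objects we need more than (r − 1) · k objects total. Threshold: n = (r − 1) · k + 1. With r = 4 and k = 54: n = 3 · 54 + 1 = 162 + 1 = 163. For n = 162 = 3 · 54, we can put exactly 3 objects in every box, avoiding 4 in any single one — so 163 is tight.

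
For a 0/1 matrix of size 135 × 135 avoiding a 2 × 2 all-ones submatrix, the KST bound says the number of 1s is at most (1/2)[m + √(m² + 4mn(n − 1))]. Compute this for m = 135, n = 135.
z(135, 135; 2, 2) ≤ (1/2)[135 + √(135² + 4·135·135·134)] = (1/2)[135 + √9786825] = 1631.6951

Kővári–Sós–Turán: let r_1, ..., r_135 be the row sums and z = Σ r_i the total number of 1s. Each pair of columns can share at most one row with both entries 1 (else a 2×2 all-ones block appears), so Σ_i C(r_i, 2) ≤ C(135, 2) = 9045. By convexity Σ_i C(r_i, 2) ≥ 135·C(z/135, 2) = z(z − 135)/(2·135), giving z² − 135z − 135·135·134 ≤ 0 and hence z ≤ (1/2)[135 + √(18225 + 4·2442150)] = (1/2)[135 + √9786825] ≈ (1/2)(135 + 3128.3902) = 1631.6951.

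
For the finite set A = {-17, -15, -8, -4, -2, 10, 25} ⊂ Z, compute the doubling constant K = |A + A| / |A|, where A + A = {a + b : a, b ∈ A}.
K = |A + A| / |A| = 26/7

Enumerate A + A = {a + b : a, b ∈ A}. With |A| = 7, there are |A|^2 = 49 ordered sum pairs; collecting distinct values, A + A = {-34, -32, -30, -25, -23, -21, -19, -17, -16, -12, -10, -8, -7, -6, -5, -4, 2, 6, 8, 10, 17, 20, 21, 23, 35, 50}, so |A + A| = 26. Thus K = 26/7. For comparison, the minimum possible |A + A| over all 7-element sets is 2·7 − 1 = 13 (so min K = 13/7), attained only by arithmetic progressions.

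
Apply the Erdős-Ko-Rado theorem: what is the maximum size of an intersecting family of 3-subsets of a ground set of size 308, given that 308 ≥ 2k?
max |F| = C(307, 2) = 46971

The Erdős-Ko-Rado theorem states: for n ≥ 2k, an intersecting family of k-subsets of an n-element set has size at most C(n − 1, k − 1), with equality for 'star' families {A ⊆ [n] : |A| = k, i ∈ A} (fix an element i). For n = 308, k = 3: C(307, 2) = 46971.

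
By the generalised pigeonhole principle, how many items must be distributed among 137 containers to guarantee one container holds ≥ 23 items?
n = (23 − 1)·137 + 1 = 3015

By the generalised pigeonhole principle, to guarantee some box contains ≥ r objects we need more than (r − 1) · k objects total. Threshold: n = (r − 1) · k + 1. With r = 23 and k = 137: n = 22 · 137 + 1 = 3014 + 1 = 3015. For n = 3014 = 22 · 137, we can put exactly 22 objects in every box, avoiding 23 in any single one — so 3015 is tight.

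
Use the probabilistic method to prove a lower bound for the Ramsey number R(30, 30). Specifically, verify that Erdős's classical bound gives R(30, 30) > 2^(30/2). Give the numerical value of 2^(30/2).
2^(30/2) = 32768; so R(30, 30) > 32768

Colour each edge of K_n uniformly at random with red/blue. The expected number of monochromatic K_30 is C(n, 30) · 2 · 2^(−C(30,2)). If C(n, 30) · 2^(1 − C(30,2)) < 1, then with positive probability no monochromatic K_30 exists, so R(30, 30) > n. The standard estimate C(n, 30) ≤ n^30/30! shows this inequality holds whenever n ≤ 2^(30/2) (since 30! · 2^(C(30,2) − 1) > 2^(30^2/2) ≥ n^30). Hence R(30, 30) > 2^(30/2) = 32768.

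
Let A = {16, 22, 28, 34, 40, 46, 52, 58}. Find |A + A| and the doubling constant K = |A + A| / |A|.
K = |A + A| / |A| = 15/8

Enumerate A + A = {a + b : a, b ∈ A}. With |A| = 8, there are |A|^2 = 64 ordered sum pairs; collecting distinct values, A + A = {32, 38, 44, 50, 56, 62, 68, 74, 80, 86, 92, 98, 104, 110, 116}, so |A + A| = 15. Thus K = 15/8. Here |A + A| = 2|A| − 1 = 15, the minimum possible — so K = 15/8 is minimal, which holds iff A is an arithmetic progression.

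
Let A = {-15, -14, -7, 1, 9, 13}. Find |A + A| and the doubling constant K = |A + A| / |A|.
K = |A + A| / |A| = 18/6 = 3

Enumerate A + A = {a + b : a, b ∈ A}. With |A| = 6, there are |A|^2 = 36 ordered sum pairs; collecting distinct values, A + A = {-30, -29, -28, -22, -21, -14, -13, -6, -5, -2, -1, 2, 6, 10, 14, 18, 22, 26}, so |A + A| = 18. Thus K = 18/6 = 3. For comparison, the minimum possible |A + A| over all 6-element sets is 2·6 − 1 = 11 (so min K = 11/6), attained only by arithmetic progressions.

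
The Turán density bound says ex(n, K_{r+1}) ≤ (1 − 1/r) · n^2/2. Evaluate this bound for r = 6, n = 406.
Turán density bound = (5/6) · 406^2/2 = 206045/3 ≈ 68681.6667

Turán's theorem: ex(n, K_{r+1}) is achieved by the complete r-partite Turán graph T(n, r) with parts as balanced as possible, and is at most (1 − 1/r) · n^2/2. For r = 6, n = 406: the density bound is (5/6) · 164836/2 = 206045/3 ≈ 68681.6667. The integer-valued extremum is e(T(406, 6)) = 68681, which is strictly less than the density bound 206045/3 since 6 ∤ 406 (the parts of T(406, 6) cannot all be equal).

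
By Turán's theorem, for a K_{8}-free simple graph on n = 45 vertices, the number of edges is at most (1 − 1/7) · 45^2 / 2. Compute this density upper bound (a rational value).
Turán density bound = (6/7) · 45^2/2 = 6075/7 ≈ 867.8571

Turán's theorem: ex(n, K_{r+1}) is achieved by the complete r-partite Turán graph T(n, r) with parts as balanced as possible, and is at most (1 − 1/r) · n^2/2. For r = 7, n = 45: the density bound is (6/7) · 2025/2 = 6075/7 ≈ 867.8571. The integer-valued extremum is e(T(45, 7)) = 867, which is strictly less than the density bound 6075/7 since 7 ∤ 45 (the parts of T(45, 7) cannot all be equal).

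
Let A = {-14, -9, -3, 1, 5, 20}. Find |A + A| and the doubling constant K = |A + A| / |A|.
K = |A + A| / |A| = 19/6

Enumerate A + A = {a + b : a, b ∈ A}. With |A| = 6, there are |A|^2 = 36 ordered sum pairs; collecting distinct values, A + A = {-28, -23, -18, -17, -13, -12, -9, -8, -6, -4, -2, 2, 6, 10, 11, 17, 21, 25, 40}, so |A + A| = 19. Thus K = 19/6. For comparison, the minimum possible |A + A| over all 6-element sets is 2·6 − 1 = 11 (so min K = 11/6), attained only by arithmetic progressions.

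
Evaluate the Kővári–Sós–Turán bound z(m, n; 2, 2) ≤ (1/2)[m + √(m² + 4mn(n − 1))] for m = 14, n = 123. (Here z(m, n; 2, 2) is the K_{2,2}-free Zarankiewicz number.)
z(14, 123; 2, 2) ≤ (1/2)[14 + √(14² + 4·14·123·122)] = (1/2)[14 + √840532] = 465.4027

Kővári–Sós–Turán: let r_1, ..., r_14 be the row sums and z = Σ r_i the total number of 1s. Each pair of columns can share at most one row with both entries 1 (else a 2×2 all-ones block appears), so Σ_i C(r_i, 2) ≤ C(123, 2) = 7503. By convexity Σ_i C(r_i, 2) ≥ 14·C(z/14, 2) = z(z − 14)/(2·14), giving z² − 14z − 14·123·122 ≤ 0 and hence z ≤ (1/2)[14 + √(196 + 4·210084)] = (1/2)[14 + √840532] ≈ (1/2)(14 + 916.8053) = 465.4027.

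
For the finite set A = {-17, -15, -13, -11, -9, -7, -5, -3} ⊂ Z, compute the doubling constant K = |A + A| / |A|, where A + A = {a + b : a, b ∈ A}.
K = |A + A| / |A| = 15/8

Enumerate A + A = {a + b : a, b ∈ A}. With |A| = 8, there are |A|^2 = 64 ordered sum pairs; collecting distinct values, A + A = {-34, -32, -30, -28, -26, -24, -22, -20, -18, -16, -14, -12, -10, -8, -6}, so |A + A| = 15. Thus K = 15/8. Here |A + A| = 2|A| − 1 = 15, the minimum possible — so K = 15/8 is minimal, which holds iff A is an arithmetic progression.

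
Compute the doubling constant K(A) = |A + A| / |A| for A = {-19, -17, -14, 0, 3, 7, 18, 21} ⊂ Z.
K = |A + A| / |A| = 32/8 = 4

Enumerate A + A = {a + b : a, b ∈ A}. With |A| = 8, there are |A|^2 = 64 ordered sum pairs; collecting distinct values, A + A = {-38, -36, -34, -33, -31, -28, -19, -17, -16, -14, -12, -11, -10, -7, -1, 0, 1, 2, 3, 4, 6, 7, 10, 14, 18, 21, 24, 25, 28, 36, 39, 42}, so |A + A| = 32. Thus K = 32/8 = 4. For comparison, the minimum possible |A + A| over all 8-element sets is 2·8 − 1 = 15 (so min K = 15/8), attained only by arithmetic progressions.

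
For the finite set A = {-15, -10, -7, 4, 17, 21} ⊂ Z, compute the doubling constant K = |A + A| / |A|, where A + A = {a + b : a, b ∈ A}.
K = |A + A| / |A| = 21/6 = 7/2

Enumerate A + A = {a + b : a, b ∈ A}. With |A| = 6, there are |A|^2 = 36 ordered sum pairs; collecting distinct values, A + A = {-30, -25, -22, -20, -17, -14, -11, -6, -3, 2, 6, 7, 8, 10, 11, 14, 21, 25, 34, 38, 42}, so |A + A| = 21. Thus K = 21/6 = 7/2. For comparison, the minimum possible |A + A| over all 6-element sets is 2·6 − 1 = 11 (so min K = 11/6), attained only by arithmetic progressions.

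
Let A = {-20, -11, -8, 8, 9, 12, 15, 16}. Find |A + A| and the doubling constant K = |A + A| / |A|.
K = |A + A| / |A| = 32/8 = 4

Enumerate A + A = {a + b : a, b ∈ A}. With |A| = 8, there are |A|^2 = 64 ordered sum pairs; collecting distinct values, A + A = {-40, -31, -28, -22, -19, -16, -12, -11, -8, -5, -4, -3, -2, 0, 1, 4, 5, 7, 8, 16, 17, 18, 20, 21, 23, 24, 25, 27, 28, 30, 31, 32}, so |A + A| = 32. Thus K = 32/8 = 4. For comparison, the minimum possible |A + A| over all 8-element sets is 2·8 − 1 = 15 (so min K = 15/8), attained only by arithmetic progressions.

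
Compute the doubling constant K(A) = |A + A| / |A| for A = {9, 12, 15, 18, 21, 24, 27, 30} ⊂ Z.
K = |A + A| / |A| = 15/8

Enumerate A + A = {a + b : a, b ∈ A}. With |A| = 8, there are |A|^2 = 64 ordered sum pairs; collecting distinct values, A + A = {18, 21, 24, 27, 30, 33, 36, 39, 42, 45, 48, 51, 54, 57, 60}, so |A + A| = 15. Thus K = 15/8. Here |A + A| = 2|A| − 1 = 15, the minimum possible — so K = 15/8 is minimal, which holds iff A is an arithmetic progression.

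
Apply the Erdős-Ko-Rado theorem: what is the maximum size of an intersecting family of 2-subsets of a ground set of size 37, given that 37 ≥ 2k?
max |F| = C(36, 1) = 36

The Erdős-Ko-Rado theorem states: for n ≥ 2k, an intersecting family of k-subsets of an n-element set has size at most C(n − 1, k − 1), with equality for 'star' families {A ⊆ [n] : |A| = k, i ∈ A} (fix an element i). For n = 37, k = 2: C(36, 1) = 36.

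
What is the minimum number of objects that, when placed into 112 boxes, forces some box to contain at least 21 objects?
n = (21 − 1)·112 + 1 = 2241

By the generalised pigeonhole principle, to guarantee some box contains ≥ r objects we need more than (r − 1) · k objects total. Threshold: n = (r − 1) · k + 1. With r = 21 and k = 112: n = 20 · 112 + 1 = 2240 + 1 = 2241. For n = 2240 = 20 · 112, we can put exactly 20 objects in every box, avoiding 21 in any single one — so 2241 is tight.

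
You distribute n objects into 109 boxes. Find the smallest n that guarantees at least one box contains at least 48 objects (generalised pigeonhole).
n = (48 − 1)·109 + 1 = 5124

By the generalised pigeonhole principle, to guarantee some box contains ≥ r objects we need more than (r − 1) · k objects total. Threshold: n = (r − 1) · k + 1. With r = 48 and k = 109: n = 47 · 109 + 1 = 5123 + 1 = 5124. For n = 5123 = 47 · 109, we can put exactly 47 objects in every box, avoiding 48 in any single one — so 5124 is tight.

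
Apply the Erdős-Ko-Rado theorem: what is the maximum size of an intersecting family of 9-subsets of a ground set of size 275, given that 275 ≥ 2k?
max |F| = C(274, 8) = 710710907732046

Erdős-Ko-Rado (1961): when n ≥ 2k, max |F| = C(n−1, k−1). The bound is attained by the star {A : i ∈ A} for any fixed i ∈ [n]. Here C(275−1, 9−1) = C(274, 8) = 710710907732046.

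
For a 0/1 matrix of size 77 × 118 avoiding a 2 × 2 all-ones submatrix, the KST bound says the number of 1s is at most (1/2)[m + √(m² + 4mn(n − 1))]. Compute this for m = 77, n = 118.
z(77, 118; 2, 2) ≤ (1/2)[77 + √(77² + 4·77·118·117)] = (1/2)[77 + √4258177] = 1070.2675

Kővári–Sós–Turán: let r_1, ..., r_77 be the row sums and z = Σ r_i the total number of 1s. Each pair of columns can share at most one row with both entries 1 (else a 2×2 all-ones block appears), so Σ_i C(r_i, 2) ≤ C(118, 2) = 6903. By convexity Σ_i C(r_i, 2) ≥ 77·C(z/77, 2) = z(z − 77)/(2·77), giving z² − 77z − 77·118·117 ≤ 0 and hence z ≤ (1/2)[77 + √(5929 + 4·1063062)] = (1/2)[77 + √4258177] ≈ (1/2)(77 + 2063.5351) = 1070.2675.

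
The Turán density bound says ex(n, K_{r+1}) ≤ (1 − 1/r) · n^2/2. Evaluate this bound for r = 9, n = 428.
Turán density bound = (8/9) · 428^2/2 = 732736/9 ≈ 81415.1111

Turán's theorem: ex(n, K_{r+1}) is achieved by the complete r-partite Turán graph T(n, r) with parts as balanced as possible, and is at most (1 − 1/r) · n^2/2. For r = 9, n = 428: the density bound is (8/9) · 183184/2 = 732736/9 ≈ 81415.1111. The integer-valued extremum is e(T(428, 9)) = 81414, which is strictly less than the density bound 732736/9 since 9 ∤ 428 (the parts of T(428, 9) cannot all be equal).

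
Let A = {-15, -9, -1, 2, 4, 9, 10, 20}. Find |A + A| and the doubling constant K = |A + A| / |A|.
K = |A + A| / |A| = 31/8

Enumerate A + A = {a + b : a, b ∈ A}. With |A| = 8, there are |A|^2 = 64 ordered sum pairs; collecting distinct values, A + A = {-30, -24, -18, -16, -13, -11, -10, -7, -6, -5, -2, 0, 1, 3, 4, 5, 6, 8, 9, 11, 12, 13, 14, 18, 19, 20, 22, 24, 29, 30, 40}, so |A + A| = 31. Thus K = 31/8. For comparison, the minimum possible |A + A| over all 8-element sets is 2·8 − 1 = 15 (so min K = 15/8), attained only by arithmetic progressions.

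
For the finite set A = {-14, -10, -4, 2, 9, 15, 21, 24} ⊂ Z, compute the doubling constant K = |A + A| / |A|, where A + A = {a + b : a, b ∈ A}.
K = |A + A| / |A| = 30/8 = 15/4

Enumerate A + A = {a + b : a, b ∈ A}. With |A| = 8, there are |A|^2 = 64 ordered sum pairs; collecting distinct values, A + A = {-28, -24, -20, -18, -14, -12, -8, -5, -2, -1, 1, 4, 5, 7, 10, 11, 14, 17, 18, 20, 23, 24, 26, 30, 33, 36, 39, 42, 45, 48}, so |A + A| = 30. Thus K = 30/8 = 15/4. For comparison, the minimum possible |A + A| over all 8-element sets is 2·8 − 1 = 15 (so min K = 15/8), attained only by arithmetic progressions.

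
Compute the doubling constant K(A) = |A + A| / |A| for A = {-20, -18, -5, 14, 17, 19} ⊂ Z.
K = |A + A| / |A| = 20/6 = 10/3

Enumerate A + A = {a + b : a, b ∈ A}. With |A| = 6, there are |A|^2 = 36 ordered sum pairs; collecting distinct values, A + A = {-40, -38, -36, -25, -23, -10, -6, -4, -3, -1, 1, 9, 12, 14, 28, 31, 33, 34, 36, 38}, so |A + A| = 20. Thus K = 20/6 = 10/3. For comparison, the minimum possible |A + A| over all 6-element sets is 2·6 − 1 = 11 (so min K = 11/6), attained only by arithmetic progressions.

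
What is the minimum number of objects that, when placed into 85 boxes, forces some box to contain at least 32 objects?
n = (32 − 1)·85 + 1 = 2636

By the generalised pigeonhole principle, to guarantee some box contains ≥ r objects we need more than (r − 1) · k objects total. Threshold: n = (r − 1) · k + 1. With r = 32 and k = 85: n = 31 · 85 + 1 = 2635 + 1 = 2636. For n = 2635 = 31 · 85, we can put exactly 31 objects in every box, avoiding 32 in any single one — so 2636 is tight.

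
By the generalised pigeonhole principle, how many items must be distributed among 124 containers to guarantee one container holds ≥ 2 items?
n = (2 − 1)·124 + 1 = 125

By the generalised pigeonhole principle, to guarantee some box contains ≥ r objects we need more than (r − 1) · k objects total. Threshold: n = (r − 1) · k + 1. With r = 2 and k = 124: n = 1 · 124 + 1 = 124 + 1 = 125. For n = 124 = 1 · 124, we can put exactly 1 objects in every box, avoiding 2 in any single one — so 125 is tight.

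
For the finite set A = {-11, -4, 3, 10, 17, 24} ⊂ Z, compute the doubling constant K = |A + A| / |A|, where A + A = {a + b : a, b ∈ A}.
K = |A + A| / |A| = 11/6

Enumerate A + A = {a + b : a, b ∈ A}. With |A| = 6, there are |A|^2 = 36 ordered sum pairs; collecting distinct values, A + A = {-22, -15, -8, -1, 6, 13, 20, 27, 34, 41, 48}, so |A + A| = 11. Thus K = 11/6. Here |A + A| = 2|A| − 1 = 11, the minimum possible — so K = 11/6 is minimal, which holds iff A is an arithmetic progression.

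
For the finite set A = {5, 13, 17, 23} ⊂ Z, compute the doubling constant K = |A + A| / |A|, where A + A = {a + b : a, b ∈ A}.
K = |A + A| / |A| = 10/4 = 5/2

Enumerate A + A = {a + b : a, b ∈ A}. With |A| = 4, there are |A|^2 = 16 ordered sum pairs; collecting distinct values, A + A = {10, 18, 22, 26, 28, 30, 34, 36, 40, 46}, so |A + A| = 10. Thus K = 10/4 = 5/2. For comparison, the minimum possible |A + A| over all 4-element sets is 2·4 − 1 = 7 (so min K = 7/4), attained only by arithmetic progressions.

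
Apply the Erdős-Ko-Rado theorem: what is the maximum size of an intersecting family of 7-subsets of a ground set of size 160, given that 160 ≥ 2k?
max |F| = C(159, 6) = 20398507129

The Erdős-Ko-Rado theorem states: for n ≥ 2k, an intersecting family of k-subsets of an n-element set has size at most C(n − 1, k − 1), with equality for 'star' families {A ⊆ [n] : |A| = k, i ∈ A} (fix an element i). For n = 160, k = 7: C(159, 6) = 20398507129.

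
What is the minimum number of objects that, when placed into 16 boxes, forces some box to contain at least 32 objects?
n = (32 − 1)·16 + 1 = 497

By the generalised pigeonhole principle, to guarantee some box contains ≥ r objects we need more than (r − 1) · k objects total. Threshold: n = (r − 1) · k + 1. With r = 32 and k = 16: n = 31 · 16 + 1 = 496 + 1 = 497. For n = 496 = 31 · 16, we can put exactly 31 objects in every box, avoiding 32 in any single one — so 497 is tight.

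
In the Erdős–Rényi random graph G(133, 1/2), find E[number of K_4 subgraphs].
E[# K_4] = C(133, 4) · (1/2)^C(4, 2) = 12457445 / 2^6 = 194647.578125

For each 4-subset S of vertices (there are C(133, 4) = 12457445 such S), let X_S = 1 if S induces a K_4 (all C(4, 2) = 6 edges present). Then P(X_S = 1) = (1/2)^6 = 1/64. By linearity of expectation, E[# K_4] = C(133, 4) · (1/2)^6 = 12457445 / 64 = 194647.578125.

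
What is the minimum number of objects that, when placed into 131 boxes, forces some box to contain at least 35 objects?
n = (35 − 1)·131 + 1 = 4455

By the generalised pigeonhole principle, to guarantee some box contains ≥ r objects we need more than (r − 1) · k objects total. Threshold: n = (r − 1) · k + 1. With r = 35 and k = 131: n = 34 · 131 + 1 = 4454 + 1 = 4455. For n = 4454 = 34 · 131, we can put exactly 34 objects in every box, avoiding 35 in any single one — so 4455 is tight.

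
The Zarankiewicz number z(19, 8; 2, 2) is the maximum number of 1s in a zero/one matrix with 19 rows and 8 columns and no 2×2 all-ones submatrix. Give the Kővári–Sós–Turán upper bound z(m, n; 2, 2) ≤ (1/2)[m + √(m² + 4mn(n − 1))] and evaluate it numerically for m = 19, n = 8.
z(19, 8; 2, 2) ≤ (1/2)[19 + √(19² + 4·19·8·7)] = (1/2)[19 + √4617] = 43.4743

Kővári–Sós–Turán: let r_1, ..., r_19 be the row sums and z = Σ r_i the total number of 1s. Each pair of columns can share at most one row with both entries 1 (else a 2×2 all-ones block appears), so Σ_i C(r_i, 2) ≤ C(8, 2) = 28. By convexity Σ_i C(r_i, 2) ≥ 19·C(z/19, 2) = z(z − 19)/(2·19), giving z² − 19z − 19·8·7 ≤ 0 and hence z ≤ (1/2)[19 + √(361 + 4·1064)] = (1/2)[19 + √4617] ≈ (1/2)(19 + 67.9485) = 43.4743.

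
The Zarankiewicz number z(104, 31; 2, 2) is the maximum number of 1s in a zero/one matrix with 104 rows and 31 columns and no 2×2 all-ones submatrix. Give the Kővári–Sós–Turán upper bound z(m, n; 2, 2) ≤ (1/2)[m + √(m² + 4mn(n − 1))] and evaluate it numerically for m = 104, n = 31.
z(104, 31; 2, 2) ≤ (1/2)[104 + √(104² + 4·104·31·30)] = (1/2)[104 + √397696] = 367.3157

Kővári–Sós–Turán: let r_1, ..., r_104 be the row sums and z = Σ r_i the total number of 1s. Each pair of columns can share at most one row with both entries 1 (else a 2×2 all-ones block appears), so Σ_i C(r_i, 2) ≤ C(31, 2) = 465. By convexity Σ_i C(r_i, 2) ≥ 104·C(z/104, 2) = z(z − 104)/(2·104), giving z² − 104z − 104·31·30 ≤ 0 and hence z ≤ (1/2)[104 + √(10816 + 4·96720)] = (1/2)[104 + √397696] ≈ (1/2)(104 + 630.6314) = 367.3157.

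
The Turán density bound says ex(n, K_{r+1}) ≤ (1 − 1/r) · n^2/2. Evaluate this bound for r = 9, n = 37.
Turán density bound = (8/9) · 37^2/2 = 5476/9 ≈ 608.4444

Turán's theorem: ex(n, K_{r+1}) is achieved by the complete r-partite Turán graph T(n, r) with parts as balanced as possible, and is at most (1 − 1/r) · n^2/2. For r = 9, n = 37: the density bound is (8/9) · 1369/2 = 5476/9 ≈ 608.4444. The integer-valued extremum is e(T(37, 9)) = 608, which is strictly less than the density bound 5476/9 since 9 ∤ 37 (the parts of T(37, 9) cannot all be equal).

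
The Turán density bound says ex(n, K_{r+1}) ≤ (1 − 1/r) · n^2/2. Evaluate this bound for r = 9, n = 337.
Turán density bound = (8/9) · 337^2/2 = 454276/9 ≈ 50475.1111

Turán's theorem: ex(n, K_{r+1}) is achieved by the complete r-partite Turán graph T(n, r) with parts as balanced as possible, and is at most (1 − 1/r) · n^2/2. For r = 9, n = 337: the density bound is (8/9) · 113569/2 = 454276/9 ≈ 50475.1111. The integer-valued extremum is e(T(337, 9)) = 50474, which is strictly less than the density bound 454276/9 since 9 ∤ 337 (the parts of T(337, 9) cannot all be equal).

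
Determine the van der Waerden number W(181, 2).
W(181, 2) = 181 + 1 = 182

A 2-term AP is any pair of integers, so a monochromatic 2-AP exists iff some colour is used at least twice. With 181 colours, the colouring i ↦ i on {1, ..., 181} uses each colour once, avoiding any monochromatic pair, so W(181, 2) > 181. For {1, ..., 182}, pigeonhole forces two integers of the same colour, which form a monochromatic 2-AP. Hence W(181, 2) = 182.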